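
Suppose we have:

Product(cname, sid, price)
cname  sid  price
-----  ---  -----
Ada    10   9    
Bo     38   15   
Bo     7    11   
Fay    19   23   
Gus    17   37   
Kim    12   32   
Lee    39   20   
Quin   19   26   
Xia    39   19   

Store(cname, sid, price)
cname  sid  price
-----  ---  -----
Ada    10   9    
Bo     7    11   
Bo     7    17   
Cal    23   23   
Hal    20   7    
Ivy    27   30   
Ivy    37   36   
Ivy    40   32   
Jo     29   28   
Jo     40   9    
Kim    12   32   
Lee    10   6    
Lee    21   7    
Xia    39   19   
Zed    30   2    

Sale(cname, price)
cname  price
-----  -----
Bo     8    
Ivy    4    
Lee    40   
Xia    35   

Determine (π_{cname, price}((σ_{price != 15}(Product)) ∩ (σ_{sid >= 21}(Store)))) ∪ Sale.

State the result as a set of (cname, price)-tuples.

Apply σ_{price != 15}; surviving tuples: {(Ada, 10, 9), (Bo, 7, 11), (Fay, 19, 23), (Gus, 17, 37), (Kim, 12, 32), (Lee, 39, 20), (Quin, 19, 26), (Xia, 39, 19)}
Apply σ_{sid >= 21}; surviving tuples: {(Cal, 23, 23), (Ivy, 27, 30), (Ivy, 37, 36), (Ivy, 40, 32), (Jo, 29, 28), (Jo, 40, 9), (Lee, 21, 7), (Xia, 39, 19), (Zed, 30, 2)}
Taking the intersection: {(Xia, 39, 19)}
Keep only column(s) cname, price: {(Xia, 19)}
Taking the union: {(Bo, 8), (Ivy, 4), (Lee, 40), (Xia, 19), (Xia, 35)}

{(Bo, 8), (Ivy, 4), (Lee, 40), (Xia, 19), (Xia, 35)}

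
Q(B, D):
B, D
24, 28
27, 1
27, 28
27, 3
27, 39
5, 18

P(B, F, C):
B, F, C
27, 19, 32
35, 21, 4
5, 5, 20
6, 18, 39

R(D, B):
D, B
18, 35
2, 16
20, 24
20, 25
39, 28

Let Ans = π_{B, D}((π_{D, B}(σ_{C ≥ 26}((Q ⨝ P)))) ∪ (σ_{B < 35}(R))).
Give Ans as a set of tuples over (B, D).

{(16, 2), (24, 20), (25, 20), (27, 1), (27, 28), (27, 3), (27, 39), (28, 39)}

Natural join on B: {(27, 1, 19, 32), (27, 28, 19, 32), (27, 3, 19, 32), (27, 39, 19, 32), (5, 18, 5, 20)}
Filtering on C ≥ 26 leaves {(27, 1, 19, 32), (27, 28, 19, 32), (27, 3, 19, 32), (27, 39, 19, 32)}.
Projecting to D, B: {(1, 27), (28, 27), (3, 27), (39, 27)}
Filtering on B < 35 leaves {(2, 16), (20, 24), (20, 25), (39, 28)}.
Taking the union: {(1, 27), (2, 16), (20, 24), (20, 25), (28, 27), (3, 27), (39, 27), (39, 28)}
Projecting to B, D: {(16, 2), (24, 20), (25, 20), (27, 1), (27, 28), (27, 3), (27, 39), (28, 39)}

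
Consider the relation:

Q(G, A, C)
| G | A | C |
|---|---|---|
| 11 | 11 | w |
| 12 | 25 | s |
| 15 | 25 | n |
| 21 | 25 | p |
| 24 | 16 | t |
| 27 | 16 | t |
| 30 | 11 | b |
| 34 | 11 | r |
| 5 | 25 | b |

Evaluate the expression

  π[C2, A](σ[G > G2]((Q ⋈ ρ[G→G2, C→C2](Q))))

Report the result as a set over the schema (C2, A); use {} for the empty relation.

ρ[G→G2, C→C2]: schema becomes (G2, A, C2); tuples unchanged.
Natural join on A: {(11, 11, w, 11, w), (11, 11, w, 30, b), (11, 11, w, 34, r), (12, 25, s, 12, s), (12, 25, s, 15, n), (12, 25, s, 21, p), (12, 25, s, 5, b), (15, 25, n, 12, s), (15, 25, n, 15, n), (15, 25, n, 21, p), (15, 25, n, 5, b), (21, 25, p, 12, s), (21, 25, p, 15, n), (21, 25, p, 21, p), (21, 25, p, 5, b), (24, 16, t, 24, t), (24, 16, t, 27, t), (27, 16, t, 24, t), (27, 16, t, 27, t), (30, 11, b, 11, w), (30, 11, b, 30, b), (30, 11, b, 34, r), (34, 11, r, 11, w), (34, 11, r, 30, b), (34, 11, r, 34, r), (5, 25, b, 12, s), (5, 25, b, 15, n), (5, 25, b, 21, p), (5, 25, b, 5, b)}
Selection G > G2: {(12, 25, s, 5, b), (15, 25, n, 12, s), (15, 25, n, 5, b), (21, 25, p, 12, s), (21, 25, p, 15, n), (21, 25, p, 5, b), (27, 16, t, 24, t), (30, 11, b, 11, w), (34, 11, r, 11, w), (34, 11, r, 30, b)}
π[C2, A]: project onto (C2, A) (4 duplicate(s) eliminated) → {(b, 11), (b, 25), (n, 25), (s, 25), (t, 16), (w, 11)}

{(b, 11), (b, 25), (n, 25), (s, 25), (t, 16), (w, 11)}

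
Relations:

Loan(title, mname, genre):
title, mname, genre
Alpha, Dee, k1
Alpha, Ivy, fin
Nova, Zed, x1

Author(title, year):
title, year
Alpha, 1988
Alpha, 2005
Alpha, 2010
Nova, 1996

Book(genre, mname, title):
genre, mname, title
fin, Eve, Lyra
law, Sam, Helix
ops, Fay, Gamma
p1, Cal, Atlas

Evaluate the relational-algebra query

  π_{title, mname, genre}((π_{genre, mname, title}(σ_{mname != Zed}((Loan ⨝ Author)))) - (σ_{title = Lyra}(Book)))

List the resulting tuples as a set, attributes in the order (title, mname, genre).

{(Alpha, Dee, k1), (Alpha, Ivy, fin)}

Natural join on title: {(Alpha, Dee, k1, 1988), (Alpha, Dee, k1, 2005), (Alpha, Dee, k1, 2010), (Alpha, Ivy, fin, 1988), (Alpha, Ivy, fin, 2005), (Alpha, Ivy, fin, 2010), (Nova, Zed, x1, 1996)}
Selection mname != Zed: {(Alpha, Dee, k1, 1988), (Alpha, Dee, k1, 2005), (Alpha, Dee, k1, 2010), (Alpha, Ivy, fin, 1988), (Alpha, Ivy, fin, 2005), (Alpha, Ivy, fin, 2010)}
π_{genre, mname, title} gives {(fin, Ivy, Alpha), (k1, Dee, Alpha)} (4 duplicate(s) eliminated).
Selection title = Lyra: {(fin, Eve, Lyra)}
Taking the difference: {(fin, Ivy, Alpha), (k1, Dee, Alpha)}
π_{title, mname, genre} gives {(Alpha, Dee, k1), (Alpha, Ivy, fin)}.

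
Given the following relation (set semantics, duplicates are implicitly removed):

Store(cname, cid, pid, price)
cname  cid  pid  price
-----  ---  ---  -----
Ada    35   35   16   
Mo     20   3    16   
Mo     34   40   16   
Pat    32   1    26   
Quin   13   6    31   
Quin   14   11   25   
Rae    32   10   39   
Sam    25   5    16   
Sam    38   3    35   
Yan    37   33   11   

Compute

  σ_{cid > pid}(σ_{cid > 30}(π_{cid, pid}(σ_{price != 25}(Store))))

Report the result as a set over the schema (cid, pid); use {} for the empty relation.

Apply σ_{price != 25}; surviving tuples: {(Ada, 35, 35, 16), (Mo, 20, 3, 16), (Mo, 34, 40, 16), (Pat, 32, 1, 26), (Quin, 13, 6, 31), (Rae, 32, 10, 39), (Sam, 25, 5, 16), (Sam, 38, 3, 35), (Yan, 37, 33, 11)}
π_{cid, pid} gives {(13, 6), (20, 3), (25, 5), (32, 1), (32, 10), (34, 40), (35, 35), (37, 33), (38, 3)}.
Apply σ_{cid > 30}; surviving tuples: {(32, 1), (32, 10), (34, 40), (35, 35), (37, 33), (38, 3)}
Apply σ_{cid > pid}; surviving tuples: {(32, 1), (32, 10), (37, 33), (38, 3)}

{(32, 1), (32, 10), (37, 33), (38, 3)}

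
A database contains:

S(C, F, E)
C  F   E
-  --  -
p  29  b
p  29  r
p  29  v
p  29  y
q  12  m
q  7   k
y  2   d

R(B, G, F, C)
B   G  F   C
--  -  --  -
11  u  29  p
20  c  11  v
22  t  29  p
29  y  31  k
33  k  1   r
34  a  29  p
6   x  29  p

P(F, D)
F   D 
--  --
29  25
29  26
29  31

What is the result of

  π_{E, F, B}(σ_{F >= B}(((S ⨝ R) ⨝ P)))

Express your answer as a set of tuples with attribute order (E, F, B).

{(b, 29, 11), (b, 29, 22), (b, 29, 6), (r, 29, 11), (r, 29, 22), (r, 29, 6), (v, 29, 11), (v, 29, 22), (v, 29, 6), (y, 29, 11), (y, 29, 22), (y, 29, 6)}

S ⋈ R (natural join on C, F): {(p, 29, b, 11, u), (p, 29, b, 22, t), (p, 29, b, 34, a), (p, 29, b, 6, x), (p, 29, r, 11, u), (p, 29, r, 22, t), (p, 29, r, 34, a), (p, 29, r, 6, x), (p, 29, v, 11, u), (p, 29, v, 22, t), (p, 29, v, 34, a), (p, 29, v, 6, x), (p, 29, y, 11, u), (p, 29, y, 22, t), (p, 29, y, 34, a), (p, 29, y, 6, x)}
(S ⨝ R) ⋈ P (natural join on F): {(p, 29, b, 11, u, 25), (p, 29, b, 11, u, 26), (p, 29, b, 11, u, 31), (p, 29, b, 22, t, 25), (p, 29, b, 22, t, 26), (p, 29, b, 22, t, 31), (p, 29, b, 34, a, 25), (p, 29, b, 34, a, 26), (p, 29, b, 34, a, 31), (p, 29, b, 6, x, 25), (p, 29, b, 6, x, 26), (p, 29, b, 6, x, 31), (p, 29, r, 11, u, 25), (p, 29, r, 11, u, 26), (p, 29, r, 11, u, 31), (p, 29, r, 22, t, 25), (p, 29, r, 22, t, 26), (p, 29, r, 22, t, 31), (p, 29, r, 34, a, 25), (p, 29, r, 34, a, 26), (p, 29, r, 34, a, 31), (p, 29, r, 6, x, 25), (p, 29, r, 6, x, 26), (p, 29, r, 6, x, 31), (p, 29, v, 11, u, 25), (p, 29, v, 11, u, 26), (p, 29, v, 11, u, 31), (p, 29, v, 22, t, 25), (p, 29, v, 22, t, 26), (p, 29, v, 22, t, 31), (p, 29, v, 34, a, 25), (p, 29, v, 34, a, 26), (p, 29, v, 34, a, 31), (p, 29, v, 6, x, 25), (p, 29, v, 6, x, 26), (p, 29, v, 6, x, 31), (p, 29, y, 11, u, 25), (p, 29, y, 11, u, 26), (p, 29, y, 11, u, 31), (p, 29, y, 22, t, 25), (p, 29, y, 22, t, 26), (p, 29, y, 22, t, 31), (p, 29, y, 34, a, 25), (p, 29, y, 34, a, 26), (p, 29, y, 34, a, 31), (p, 29, y, 6, x, 25), (p, 29, y, 6, x, 26), (p, 29, y, 6, x, 31)}
Filtering on F >= B leaves {(p, 29, b, 11, u, 25), (p, 29, b, 11, u, 26), (p, 29, b, 11, u, 31), (p, 29, b, 22, t, 25), (p, 29, b, 22, t, 26), (p, 29, b, 22, t, 31), (p, 29, b, 6, x, 25), (p, 29, b, 6, x, 26), (p, 29, b, 6, x, 31), (p, 29, r, 11, u, 25), (p, 29, r, 11, u, 26), (p, 29, r, 11, u, 31), (p, 29, r, 22, t, 25), (p, 29, r, 22, t, 26), (p, 29, r, 22, t, 31), (p, 29, r, 6, x, 25), (p, 29, r, 6, x, 26), (p, 29, r, 6, x, 31), (p, 29, v, 11, u, 25), (p, 29, v, 11, u, 26), (p, 29, v, 11, u, 31), (p, 29, v, 22, t, 25), (p, 29, v, 22, t, 26), (p, 29, v, 22, t, 31), (p, 29, v, 6, x, 25), (p, 29, v, 6, x, 26), (p, 29, v, 6, x, 31), (p, 29, y, 11, u, 25), (p, 29, y, 11, u, 26), (p, 29, y, 11, u, 31), (p, 29, y, 22, t, 25), (p, 29, y, 22, t, 26), (p, 29, y, 22, t, 31), (p, 29, y, 6, x, 25), (p, 29, y, 6, x, 26), (p, 29, y, 6, x, 31)}.
Keep only column(s) E, F, B (24 duplicate(s) eliminated): {(b, 29, 11), (b, 29, 22), (b, 29, 6), (r, 29, 11), (r, 29, 22), (r, 29, 6), (v, 29, 11), (v, 29, 22), (v, 29, 6), (y, 29, 11), (y, 29, 22), (y, 29, 6)}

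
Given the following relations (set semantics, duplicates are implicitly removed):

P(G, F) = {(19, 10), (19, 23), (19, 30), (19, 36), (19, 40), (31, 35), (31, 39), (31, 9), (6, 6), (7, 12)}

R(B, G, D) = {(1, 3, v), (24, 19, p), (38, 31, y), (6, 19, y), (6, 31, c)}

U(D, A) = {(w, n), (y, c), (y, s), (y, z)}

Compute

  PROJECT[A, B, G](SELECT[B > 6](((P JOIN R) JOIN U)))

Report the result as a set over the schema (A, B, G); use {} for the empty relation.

Joining P and R on G yields {(19, 10, 24, p), (19, 10, 6, y), (19, 23, 24, p), (19, 23, 6, y), (19, 30, 24, p), (19, 30, 6, y), (19, 36, 24, p), (19, 36, 6, y), (19, 40, 24, p), (19, 40, 6, y), (31, 35, 38, y), (31, 35, 6, c), (31, 39, 38, y), (31, 39, 6, c), (31, 9, 38, y), (31, 9, 6, c)}.
Joining (P JOIN R) and U on D yields {(19, 10, 6, y, c), (19, 10, 6, y, s), (19, 10, 6, y, z), (19, 23, 6, y, c), (19, 23, 6, y, s), (19, 23, 6, y, z), (19, 30, 6, y, c), (19, 30, 6, y, s), (19, 30, 6, y, z), (19, 36, 6, y, c), (19, 36, 6, y, s), (19, 36, 6, y, z), (19, 40, 6, y, c), (19, 40, 6, y, s), (19, 40, 6, y, z), (31, 35, 38, y, c), (31, 35, 38, y, s), (31, 35, 38, y, z), (31, 39, 38, y, c), (31, 39, 38, y, s), (31, 39, 38, y, z), (31, 9, 38, y, c), (31, 9, 38, y, s), (31, 9, 38, y, z)}.
Filtering on B > 6 leaves {(31, 35, 38, y, c), (31, 35, 38, y, s), (31, 35, 38, y, z), (31, 39, 38, y, c), (31, 39, 38, y, s), (31, 39, 38, y, z), (31, 9, 38, y, c), (31, 9, 38, y, s), (31, 9, 38, y, z)}.
π_{A, B, G} gives {(c, 38, 31), (s, 38, 31), (z, 38, 31)} (6 duplicate(s) eliminated).

{(c, 38, 31), (s, 38, 31), (z, 38, 31)}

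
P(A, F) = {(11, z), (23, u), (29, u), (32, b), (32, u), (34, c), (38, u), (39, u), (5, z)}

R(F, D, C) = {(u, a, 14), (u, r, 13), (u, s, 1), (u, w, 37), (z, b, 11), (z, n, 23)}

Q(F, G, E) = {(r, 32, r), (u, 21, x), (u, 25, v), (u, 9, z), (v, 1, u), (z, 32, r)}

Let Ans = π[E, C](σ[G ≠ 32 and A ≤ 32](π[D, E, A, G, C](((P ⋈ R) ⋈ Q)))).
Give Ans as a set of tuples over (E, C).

{(v, 1), (v, 13), (v, 14), (v, 37), (x, 1), (x, 13), (x, 14), (x, 37), (z, 1), (z, 13), (z, 14), (z, 37)}

Natural join on F: {(11, z, b, 11), (11, z, n, 23), (23, u, a, 14), (23, u, r, 13), (23, u, s, 1), (23, u, w, 37), (29, u, a, 14), (29, u, r, 13), (29, u, s, 1), (29, u, w, 37), (32, u, a, 14), (32, u, r, 13), (32, u, s, 1), (32, u, w, 37), (38, u, a, 14), (38, u, r, 13), (38, u, s, 1), (38, u, w, 37), (39, u, a, 14), (39, u, r, 13), (39, u, s, 1), (39, u, w, 37), (5, z, b, 11), (5, z, n, 23)}
Natural join on F: {(11, z, b, 11, 32, r), (11, z, n, 23, 32, r), (23, u, a, 14, 21, x), (23, u, a, 14, 25, v), (23, u, a, 14, 9, z), (23, u, r, 13, 21, x), (23, u, r, 13, 25, v), (23, u, r, 13, 9, z), (23, u, s, 1, 21, x), (23, u, s, 1, 25, v), (23, u, s, 1, 9, z), (23, u, w, 37, 21, x), (23, u, w, 37, 25, v), (23, u, w, 37, 9, z), (29, u, a, 14, 21, x), (29, u, a, 14, 25, v), (29, u, a, 14, 9, z), (29, u, r, 13, 21, x), (29, u, r, 13, 25, v), (29, u, r, 13, 9, z), (29, u, s, 1, 21, x), (29, u, s, 1, 25, v), (29, u, s, 1, 9, z), (29, u, w, 37, 21, x), (29, u, w, 37, 25, v), (29, u, w, 37, 9, z), (32, u, a, 14, 21, x), (32, u, a, 14, 25, v), (32, u, a, 14, 9, z), (32, u, r, 13, 21, x), (32, u, r, 13, 25, v), (32, u, r, 13, 9, z), (32, u, s, 1, 21, x), (32, u, s, 1, 25, v), (32, u, s, 1, 9, z), (32, u, w, 37, 21, x), (32, u, w, 37, 25, v), (32, u, w, 37, 9, z), (38, u, a, 14, 21, x), (38, u, a, 14, 25, v), (38, u, a, 14, 9, z), (38, u, r, 13, 21, x), (38, u, r, 13, 25, v), (38, u, r, 13, 9, z), (38, u, s, 1, 21, x), (38, u, s, 1, 25, v), (38, u, s, 1, 9, z), (38, u, w, 37, 21, x), (38, u, w, 37, 25, v), (38, u, w, 37, 9, z), (39, u, a, 14, 21, x), (39, u, a, 14, 25, v), (39, u, a, 14, 9, z), (39, u, r, 13, 21, x), (39, u, r, 13, 25, v), (39, u, r, 13, 9, z), (39, u, s, 1, 21, x), (39, u, s, 1, 25, v), (39, u, s, 1, 9, z), (39, u, w, 37, 21, x), (39, u, w, 37, 25, v), (39, u, w, 37, 9, z), (5, z, b, 11, 32, r), (5, z, n, 23, 32, r)}
Keep only column(s) D, E, A, G, C: {(a, v, 23, 25, 14), (a, v, 29, 25, 14), (a, v, 32, 25, 14), (a, v, 38, 25, 14), (a, v, 39, 25, 14), (a, x, 23, 21, 14), (a, x, 29, 21, 14), (a, x, 32, 21, 14), (a, x, 38, 21, 14), (a, x, 39, 21, 14), (a, z, 23, 9, 14), (a, z, 29, 9, 14), (a, z, 32, 9, 14), (a, z, 38, 9, 14), (a, z, 39, 9, 14), (b, r, 11, 32, 11), (b, r, 5, 32, 11), (n, r, 11, 32, 23), (n, r, 5, 32, 23), (r, v, 23, 25, 13), (r, v, 29, 25, 13), (r, v, 32, 25, 13), (r, v, 38, 25, 13), (r, v, 39, 25, 13), (r, x, 23, 21, 13), (r, x, 29, 21, 13), (r, x, 32, 21, 13), (r, x, 38, 21, 13), (r, x, 39, 21, 13), (r, z, 23, 9, 13), (r, z, 29, 9, 13), (r, z, 32, 9, 13), (r, z, 38, 9, 13), (r, z, 39, 9, 13), (s, v, 23, 25, 1), (s, v, 29, 25, 1), (s, v, 32, 25, 1), (s, v, 38, 25, 1), (s, v, 39, 25, 1), (s, x, 23, 21, 1), (s, x, 29, 21, 1), (s, x, 32, 21, 1), (s, x, 38, 21, 1), (s, x, 39, 21, 1), (s, z, 23, 9, 1), (s, z, 29, 9, 1), (s, z, 32, 9, 1), (s, z, 38, 9, 1), (s, z, 39, 9, 1), (w, v, 23, 25, 37), (w, v, 29, 25, 37), (w, v, 32, 25, 37), (w, v, 38, 25, 37), (w, v, 39, 25, 37), (w, x, 23, 21, 37), (w, x, 29, 21, 37), (w, x, 32, 21, 37), (w, x, 38, 21, 37), (w, x, 39, 21, 37), (w, z, 23, 9, 37), (w, z, 29, 9, 37), (w, z, 32, 9, 37), (w, z, 38, 9, 37), (w, z, 39, 9, 37)}
Apply σ_{G ≠ 32 and A ≤ 32}; surviving tuples: {(a, v, 23, 25, 14), (a, v, 29, 25, 14), (a, v, 32, 25, 14), (a, x, 23, 21, 14), (a, x, 29, 21, 14), (a, x, 32, 21, 14), (a, z, 23, 9, 14), (a, z, 29, 9, 14), (a, z, 32, 9, 14), (r, v, 23, 25, 13), (r, v, 29, 25, 13), (r, v, 32, 25, 13), (r, x, 23, 21, 13), (r, x, 29, 21, 13), (r, x, 32, 21, 13), (r, z, 23, 9, 13), (r, z, 29, 9, 13), (r, z, 32, 9, 13), (s, v, 23, 25, 1), (s, v, 29, 25, 1), (s, v, 32, 25, 1), (s, x, 23, 21, 1), (s, x, 29, 21, 1), (s, x, 32, 21, 1), (s, z, 23, 9, 1), (s, z, 29, 9, 1), (s, z, 32, 9, 1), (w, v, 23, 25, 37), (w, v, 29, 25, 37), (w, v, 32, 25, 37), (w, x, 23, 21, 37), (w, x, 29, 21, 37), (w, x, 32, 21, 37), (w, z, 23, 9, 37), (w, z, 29, 9, 37), (w, z, 32, 9, 37)}
Keep only column(s) E, C (24 duplicate(s) eliminated): {(v, 1), (v, 13), (v, 14), (v, 37), (x, 1), (x, 13), (x, 14), (x, 37), (z, 1), (z, 13), (z, 14), (z, 37)}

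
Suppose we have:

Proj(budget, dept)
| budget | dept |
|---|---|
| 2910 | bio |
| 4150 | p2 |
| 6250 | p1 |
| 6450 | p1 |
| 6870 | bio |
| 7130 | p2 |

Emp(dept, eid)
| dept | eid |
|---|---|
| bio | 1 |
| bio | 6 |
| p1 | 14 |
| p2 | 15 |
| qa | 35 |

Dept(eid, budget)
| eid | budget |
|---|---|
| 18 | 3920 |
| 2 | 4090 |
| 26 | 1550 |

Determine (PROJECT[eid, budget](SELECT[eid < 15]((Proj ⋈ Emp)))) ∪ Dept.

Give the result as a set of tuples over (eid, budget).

Natural join on dept: {(2910, bio, 1), (2910, bio, 6), (4150, p2, 15), (6250, p1, 14), (6450, p1, 14), (6870, bio, 1), (6870, bio, 6), (7130, p2, 15)}
Selection eid < 15: {(2910, bio, 1), (2910, bio, 6), (6250, p1, 14), (6450, p1, 14), (6870, bio, 1), (6870, bio, 6)}
π[eid, budget]: project onto (eid, budget) → {(1, 2910), (1, 6870), (14, 6250), (14, 6450), (6, 2910), (6, 6870)}
Taking the union: {(1, 2910), (1, 6870), (14, 6250), (14, 6450), (18, 3920), (2, 4090), (26, 1550), (6, 2910), (6, 6870)}

{(1, 2910), (1, 6870), (14, 6250), (14, 6450), (18, 3920), (2, 4090), (26, 1550), (6, 2910), (6, 6870)}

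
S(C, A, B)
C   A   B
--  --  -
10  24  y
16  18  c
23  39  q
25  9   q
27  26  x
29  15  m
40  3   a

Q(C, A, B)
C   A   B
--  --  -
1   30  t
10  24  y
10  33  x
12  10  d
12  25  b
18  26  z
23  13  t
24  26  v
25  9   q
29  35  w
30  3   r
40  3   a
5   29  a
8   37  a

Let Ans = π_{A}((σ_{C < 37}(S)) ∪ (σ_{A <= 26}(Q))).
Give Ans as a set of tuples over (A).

Apply σ_{C < 37}; surviving tuples: {(10, 24, y), (16, 18, c), (23, 39, q), (25, 9, q), (27, 26, x), (29, 15, m)}
Apply σ_{A <= 26}; surviving tuples: {(10, 24, y), (12, 10, d), (12, 25, b), (18, 26, z), (23, 13, t), (24, 26, v), (25, 9, q), (30, 3, r), (40, 3, a)}
Taking the union: {(10, 24, y), (12, 10, d), (12, 25, b), (16, 18, c), (18, 26, z), (23, 13, t), (23, 39, q), (24, 26, v), (25, 9, q), (27, 26, x), (29, 15, m), (30, 3, r), (40, 3, a)}
π[A]: project onto (A) (3 duplicate(s) eliminated) → {10, 13, 15, 18, 24, 25, 26, 3, 39, 9}

{10, 13, 15, 18, 24, 25, 26, 3, 39, 9}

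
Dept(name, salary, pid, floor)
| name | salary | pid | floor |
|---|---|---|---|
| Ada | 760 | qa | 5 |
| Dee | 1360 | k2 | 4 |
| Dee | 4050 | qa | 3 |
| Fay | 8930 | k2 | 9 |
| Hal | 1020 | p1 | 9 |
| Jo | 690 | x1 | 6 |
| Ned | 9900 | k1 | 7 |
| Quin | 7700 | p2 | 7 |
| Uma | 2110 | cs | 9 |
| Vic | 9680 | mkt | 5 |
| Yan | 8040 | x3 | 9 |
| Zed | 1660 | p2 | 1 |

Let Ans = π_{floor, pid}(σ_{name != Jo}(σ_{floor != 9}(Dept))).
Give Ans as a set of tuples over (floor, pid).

{(1, p2), (3, qa), (4, k2), (5, mkt), (5, qa), (7, k1), (7, p2)}

σ[floor != 9]: keep tuples satisfying floor != 9 → {(Ada, 760, qa, 5), (Dee, 1360, k2, 4), (Dee, 4050, qa, 3), (Jo, 690, x1, 6), (Ned, 9900, k1, 7), (Quin, 7700, p2, 7), (Vic, 9680, mkt, 5), (Zed, 1660, p2, 1)}
σ[name != Jo]: keep tuples satisfying name != Jo → {(Ada, 760, qa, 5), (Dee, 1360, k2, 4), (Dee, 4050, qa, 3), (Ned, 9900, k1, 7), (Quin, 7700, p2, 7), (Vic, 9680, mkt, 5), (Zed, 1660, p2, 1)}
π[floor, pid]: project onto (floor, pid) → {(1, p2), (3, qa), (4, k2), (5, mkt), (5, qa), (7, k1), (7, p2)}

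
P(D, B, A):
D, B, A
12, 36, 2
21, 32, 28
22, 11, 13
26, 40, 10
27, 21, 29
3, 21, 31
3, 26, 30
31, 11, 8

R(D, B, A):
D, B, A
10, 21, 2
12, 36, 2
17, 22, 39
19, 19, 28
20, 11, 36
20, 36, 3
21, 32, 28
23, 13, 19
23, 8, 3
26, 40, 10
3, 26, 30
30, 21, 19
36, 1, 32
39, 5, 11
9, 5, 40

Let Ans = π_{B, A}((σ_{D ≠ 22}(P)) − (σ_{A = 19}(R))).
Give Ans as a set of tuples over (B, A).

Filtering on D ≠ 22 leaves {(12, 36, 2), (21, 32, 28), (26, 40, 10), (27, 21, 29), (3, 21, 31), (3, 26, 30), (31, 11, 8)}.
Filtering on A = 19 leaves {(23, 13, 19), (30, 21, 19)}.
Taking the difference: {(12, 36, 2), (21, 32, 28), (26, 40, 10), (27, 21, 29), (3, 21, 31), (3, 26, 30), (31, 11, 8)}
Projecting to B, A: {(11, 8), (21, 29), (21, 31), (26, 30), (32, 28), (36, 2), (40, 10)}

{(11, 8), (21, 29), (21, 31), (26, 30), (32, 28), (36, 2), (40, 10)}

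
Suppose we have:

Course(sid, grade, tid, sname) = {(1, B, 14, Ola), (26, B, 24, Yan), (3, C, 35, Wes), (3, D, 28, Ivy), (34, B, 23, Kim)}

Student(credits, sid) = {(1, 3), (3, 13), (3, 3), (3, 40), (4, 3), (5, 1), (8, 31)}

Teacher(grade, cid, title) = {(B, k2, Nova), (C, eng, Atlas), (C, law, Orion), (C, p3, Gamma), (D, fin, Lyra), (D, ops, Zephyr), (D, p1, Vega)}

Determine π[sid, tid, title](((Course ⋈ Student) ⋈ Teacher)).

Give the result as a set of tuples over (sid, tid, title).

Course ⋈ Student (natural join on sid): {(1, B, 14, Ola, 5), (3, C, 35, Wes, 1), (3, C, 35, Wes, 3), (3, C, 35, Wes, 4), (3, D, 28, Ivy, 1), (3, D, 28, Ivy, 3), (3, D, 28, Ivy, 4)}
(Course ⋈ Student) ⋈ Teacher (natural join on grade): {(1, B, 14, Ola, 5, k2, Nova), (3, C, 35, Wes, 1, eng, Atlas), (3, C, 35, Wes, 1, law, Orion), (3, C, 35, Wes, 1, p3, Gamma), (3, C, 35, Wes, 3, eng, Atlas), (3, C, 35, Wes, 3, law, Orion), (3, C, 35, Wes, 3, p3, Gamma), (3, C, 35, Wes, 4, eng, Atlas), (3, C, 35, Wes, 4, law, Orion), (3, C, 35, Wes, 4, p3, Gamma), (3, D, 28, Ivy, 1, fin, Lyra), (3, D, 28, Ivy, 1, ops, Zephyr), (3, D, 28, Ivy, 1, p1, Vega), (3, D, 28, Ivy, 3, fin, Lyra), (3, D, 28, Ivy, 3, ops, Zephyr), (3, D, 28, Ivy, 3, p1, Vega), (3, D, 28, Ivy, 4, fin, Lyra), (3, D, 28, Ivy, 4, ops, Zephyr), (3, D, 28, Ivy, 4, p1, Vega)}
Projecting to sid, tid, title (12 duplicate(s) eliminated): {(1, 14, Nova), (3, 28, Lyra), (3, 28, Vega), (3, 28, Zephyr), (3, 35, Atlas), (3, 35, Gamma), (3, 35, Orion)}

{(1, 14, Nova), (3, 28, Lyra), (3, 28, Vega), (3, 28, Zephyr), (3, 35, Atlas), (3, 35, Gamma), (3, 35, Orion)}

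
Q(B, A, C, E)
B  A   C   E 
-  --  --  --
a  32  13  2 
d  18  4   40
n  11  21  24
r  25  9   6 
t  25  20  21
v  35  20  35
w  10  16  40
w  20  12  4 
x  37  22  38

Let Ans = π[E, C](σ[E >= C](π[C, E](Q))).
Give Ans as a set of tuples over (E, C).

{(21, 20), (24, 21), (35, 20), (38, 22), (40, 16), (40, 4)}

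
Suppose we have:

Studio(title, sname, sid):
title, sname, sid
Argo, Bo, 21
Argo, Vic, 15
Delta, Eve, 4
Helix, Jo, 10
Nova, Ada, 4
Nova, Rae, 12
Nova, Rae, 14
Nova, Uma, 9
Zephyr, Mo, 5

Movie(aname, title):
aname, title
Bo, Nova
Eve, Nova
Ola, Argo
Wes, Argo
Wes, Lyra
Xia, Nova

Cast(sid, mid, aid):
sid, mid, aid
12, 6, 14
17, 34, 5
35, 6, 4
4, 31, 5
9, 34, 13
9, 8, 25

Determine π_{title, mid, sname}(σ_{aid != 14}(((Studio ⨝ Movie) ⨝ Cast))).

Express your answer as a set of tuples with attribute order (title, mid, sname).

Joining Studio and Movie on title yields {(Argo, Bo, 21, Ola), (Argo, Bo, 21, Wes), (Argo, Vic, 15, Ola), (Argo, Vic, 15, Wes), (Nova, Ada, 4, Bo), (Nova, Ada, 4, Eve), (Nova, Ada, 4, Xia), (Nova, Rae, 12, Bo), (Nova, Rae, 12, Eve), (Nova, Rae, 12, Xia), (Nova, Rae, 14, Bo), (Nova, Rae, 14, Eve), (Nova, Rae, 14, Xia), (Nova, Uma, 9, Bo), (Nova, Uma, 9, Eve), (Nova, Uma, 9, Xia)}.
Joining (Studio ⨝ Movie) and Cast on sid yields {(Nova, Ada, 4, Bo, 31, 5), (Nova, Ada, 4, Eve, 31, 5), (Nova, Ada, 4, Xia, 31, 5), (Nova, Rae, 12, Bo, 6, 14), (Nova, Rae, 12, Eve, 6, 14), (Nova, Rae, 12, Xia, 6, 14), (Nova, Uma, 9, Bo, 34, 13), (Nova, Uma, 9, Bo, 8, 25), (Nova, Uma, 9, Eve, 34, 13), (Nova, Uma, 9, Eve, 8, 25), (Nova, Uma, 9, Xia, 34, 13), (Nova, Uma, 9, Xia, 8, 25)}.
Selection aid != 14: {(Nova, Ada, 4, Bo, 31, 5), (Nova, Ada, 4, Eve, 31, 5), (Nova, Ada, 4, Xia, 31, 5), (Nova, Uma, 9, Bo, 34, 13), (Nova, Uma, 9, Bo, 8, 25), (Nova, Uma, 9, Eve, 34, 13), (Nova, Uma, 9, Eve, 8, 25), (Nova, Uma, 9, Xia, 34, 13), (Nova, Uma, 9, Xia, 8, 25)}
π[title, mid, sname]: project onto (title, mid, sname) (6 duplicate(s) eliminated) → {(Nova, 31, Ada), (Nova, 34, Uma), (Nova, 8, Uma)}

{(Nova, 31, Ada), (Nova, 34, Uma), (Nova, 8, Uma)}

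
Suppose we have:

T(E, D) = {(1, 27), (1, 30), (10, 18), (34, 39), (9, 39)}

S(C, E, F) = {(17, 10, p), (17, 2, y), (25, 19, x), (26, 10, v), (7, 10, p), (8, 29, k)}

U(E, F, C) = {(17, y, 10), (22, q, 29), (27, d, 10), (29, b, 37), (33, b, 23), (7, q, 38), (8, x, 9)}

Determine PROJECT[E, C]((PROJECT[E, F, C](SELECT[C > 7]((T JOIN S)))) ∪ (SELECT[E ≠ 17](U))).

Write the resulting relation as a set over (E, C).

Joining T and S on E yields {(10, 18, 17, p), (10, 18, 26, v), (10, 18, 7, p)}.
Filtering on C > 7 leaves {(10, 18, 17, p), (10, 18, 26, v)}.
π_{E, F, C} gives {(10, p, 17), (10, v, 26)}.
Filtering on E ≠ 17 leaves {(22, q, 29), (27, d, 10), (29, b, 37), (33, b, 23), (7, q, 38), (8, x, 9)}.
Union: {(10, p, 17), (10, v, 26)} with {(22, q, 29), (27, d, 10), (29, b, 37), (33, b, 23), (7, q, 38), (8, x, 9)} → {(10, p, 17), (10, v, 26), (22, q, 29), (27, d, 10), (29, b, 37), (33, b, 23), (7, q, 38), (8, x, 9)}
π_{E, C} gives {(10, 17), (10, 26), (22, 29), (27, 10), (29, 37), (33, 23), (7, 38), (8, 9)}.

{(10, 17), (10, 26), (22, 29), (27, 10), (29, 37), (33, 23), (7, 38), (8, 9)}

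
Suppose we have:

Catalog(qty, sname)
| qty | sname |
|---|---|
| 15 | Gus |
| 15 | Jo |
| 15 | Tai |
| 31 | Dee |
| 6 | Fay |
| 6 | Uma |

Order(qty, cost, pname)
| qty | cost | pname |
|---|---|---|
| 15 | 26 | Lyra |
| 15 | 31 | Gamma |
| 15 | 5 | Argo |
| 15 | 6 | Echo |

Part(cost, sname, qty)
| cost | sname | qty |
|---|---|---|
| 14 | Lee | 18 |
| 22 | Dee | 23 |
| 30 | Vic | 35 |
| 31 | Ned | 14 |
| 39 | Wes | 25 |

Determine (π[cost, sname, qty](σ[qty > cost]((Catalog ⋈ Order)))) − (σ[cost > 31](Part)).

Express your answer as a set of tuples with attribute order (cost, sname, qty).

Catalog ⋈ Order (natural join on qty): {(15, Gus, 26, Lyra), (15, Gus, 31, Gamma), (15, Gus, 5, Argo), (15, Gus, 6, Echo), (15, Jo, 26, Lyra), (15, Jo, 31, Gamma), (15, Jo, 5, Argo), (15, Jo, 6, Echo), (15, Tai, 26, Lyra), (15, Tai, 31, Gamma), (15, Tai, 5, Argo), (15, Tai, 6, Echo)}
Selection qty > cost: {(15, Gus, 5, Argo), (15, Gus, 6, Echo), (15, Jo, 5, Argo), (15, Jo, 6, Echo), (15, Tai, 5, Argo), (15, Tai, 6, Echo)}
Keep only column(s) cost, sname, qty: {(5, Gus, 15), (5, Jo, 15), (5, Tai, 15), (6, Gus, 15), (6, Jo, 15), (6, Tai, 15)}
Selection cost > 31: {(39, Wes, 25)}
Difference: {(5, Gus, 15), (5, Jo, 15), (5, Tai, 15), (6, Gus, 15), (6, Jo, 15), (6, Tai, 15)} with {(39, Wes, 25)} → {(5, Gus, 15), (5, Jo, 15), (5, Tai, 15), (6, Gus, 15), (6, Jo, 15), (6, Tai, 15)}

{(5, Gus, 15), (5, Jo, 15), (5, Tai, 15), (6, Gus, 15), (6, Jo, 15), (6, Tai, 15)}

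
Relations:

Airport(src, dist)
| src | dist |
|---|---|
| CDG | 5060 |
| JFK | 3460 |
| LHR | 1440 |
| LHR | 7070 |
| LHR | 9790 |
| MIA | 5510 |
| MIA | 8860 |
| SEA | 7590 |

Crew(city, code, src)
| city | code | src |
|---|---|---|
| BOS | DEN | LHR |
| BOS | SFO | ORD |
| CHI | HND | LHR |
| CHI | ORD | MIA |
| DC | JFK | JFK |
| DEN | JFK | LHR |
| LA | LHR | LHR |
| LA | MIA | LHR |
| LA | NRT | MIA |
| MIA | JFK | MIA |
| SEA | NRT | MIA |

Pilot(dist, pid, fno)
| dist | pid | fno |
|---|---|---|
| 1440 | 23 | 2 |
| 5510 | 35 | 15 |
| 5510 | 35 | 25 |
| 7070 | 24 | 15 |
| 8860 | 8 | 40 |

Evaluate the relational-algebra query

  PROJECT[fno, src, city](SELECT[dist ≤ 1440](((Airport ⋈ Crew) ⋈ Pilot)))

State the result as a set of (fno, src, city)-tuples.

{(2, LHR, BOS), (2, LHR, CHI), (2, LHR, DEN), (2, LHR, LA)}

Airport ⋈ Crew (natural join on src): {(JFK, 3460, DC, JFK), (LHR, 1440, BOS, DEN), (LHR, 1440, CHI, HND), (LHR, 1440, DEN, JFK), (LHR, 1440, LA, LHR), (LHR, 1440, LA, MIA), (LHR, 7070, BOS, DEN), (LHR, 7070, CHI, HND), (LHR, 7070, DEN, JFK), (LHR, 7070, LA, LHR), (LHR, 7070, LA, MIA), (LHR, 9790, BOS, DEN), (LHR, 9790, CHI, HND), (LHR, 9790, DEN, JFK), (LHR, 9790, LA, LHR), (LHR, 9790, LA, MIA), (MIA, 5510, CHI, ORD), (MIA, 5510, LA, NRT), (MIA, 5510, MIA, JFK), (MIA, 5510, SEA, NRT), (MIA, 8860, CHI, ORD), (MIA, 8860, LA, NRT), (MIA, 8860, MIA, JFK), (MIA, 8860, SEA, NRT)}
(Airport ⋈ Crew) ⋈ Pilot (natural join on dist): {(LHR, 1440, BOS, DEN, 23, 2), (LHR, 1440, CHI, HND, 23, 2), (LHR, 1440, DEN, JFK, 23, 2), (LHR, 1440, LA, LHR, 23, 2), (LHR, 1440, LA, MIA, 23, 2), (LHR, 7070, BOS, DEN, 24, 15), (LHR, 7070, CHI, HND, 24, 15), (LHR, 7070, DEN, JFK, 24, 15), (LHR, 7070, LA, LHR, 24, 15), (LHR, 7070, LA, MIA, 24, 15), (MIA, 5510, CHI, ORD, 35, 15), (MIA, 5510, CHI, ORD, 35, 25), (MIA, 5510, LA, NRT, 35, 15), (MIA, 5510, LA, NRT, 35, 25), (MIA, 5510, MIA, JFK, 35, 15), (MIA, 5510, MIA, JFK, 35, 25), (MIA, 5510, SEA, NRT, 35, 15), (MIA, 5510, SEA, NRT, 35, 25), (MIA, 8860, CHI, ORD, 8, 40), (MIA, 8860, LA, NRT, 8, 40), (MIA, 8860, MIA, JFK, 8, 40), (MIA, 8860, SEA, NRT, 8, 40)}
Apply σ_{dist ≤ 1440}; surviving tuples: {(LHR, 1440, BOS, DEN, 23, 2), (LHR, 1440, CHI, HND, 23, 2), (LHR, 1440, DEN, JFK, 23, 2), (LHR, 1440, LA, LHR, 23, 2), (LHR, 1440, LA, MIA, 23, 2)}
Keep only column(s) fno, src, city (1 duplicate(s) eliminated): {(2, LHR, BOS), (2, LHR, CHI), (2, LHR, DEN), (2, LHR, LA)}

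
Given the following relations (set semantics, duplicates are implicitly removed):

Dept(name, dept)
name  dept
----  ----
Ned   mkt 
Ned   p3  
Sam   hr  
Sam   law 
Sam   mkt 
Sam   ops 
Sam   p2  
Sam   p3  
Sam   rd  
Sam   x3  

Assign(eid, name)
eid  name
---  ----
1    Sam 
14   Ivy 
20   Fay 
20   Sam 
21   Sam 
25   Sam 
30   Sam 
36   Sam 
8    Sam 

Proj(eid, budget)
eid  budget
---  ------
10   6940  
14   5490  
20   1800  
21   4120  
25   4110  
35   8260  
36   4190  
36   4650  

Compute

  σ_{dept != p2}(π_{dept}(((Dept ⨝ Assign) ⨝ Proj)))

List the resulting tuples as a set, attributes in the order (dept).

{hr, law, mkt, ops, p3, rd, x3}

Natural join on name: {(Sam, hr, 1), (Sam, hr, 20), (Sam, hr, 21), (Sam, hr, 25), (Sam, hr, 30), (Sam, hr, 36), (Sam, hr, 8), (Sam, law, 1), (Sam, law, 20), (Sam, law, 21), (Sam, law, 25), (Sam, law, 30), (Sam, law, 36), (Sam, law, 8), (Sam, mkt, 1), (Sam, mkt, 20), (Sam, mkt, 21), (Sam, mkt, 25), (Sam, mkt, 30), (Sam, mkt, 36), (Sam, mkt, 8), (Sam, ops, 1), (Sam, ops, 20), (Sam, ops, 21), (Sam, ops, 25), (Sam, ops, 30), (Sam, ops, 36), (Sam, ops, 8), (Sam, p2, 1), (Sam, p2, 20), (Sam, p2, 21), (Sam, p2, 25), (Sam, p2, 30), (Sam, p2, 36), (Sam, p2, 8), (Sam, p3, 1), (Sam, p3, 20), (Sam, p3, 21), (Sam, p3, 25), (Sam, p3, 30), (Sam, p3, 36), (Sam, p3, 8), (Sam, rd, 1), (Sam, rd, 20), (Sam, rd, 21), (Sam, rd, 25), (Sam, rd, 30), (Sam, rd, 36), (Sam, rd, 8), (Sam, x3, 1), (Sam, x3, 20), (Sam, x3, 21), (Sam, x3, 25), (Sam, x3, 30), (Sam, x3, 36), (Sam, x3, 8)}
Natural join on eid: {(Sam, hr, 20, 1800), (Sam, hr, 21, 4120), (Sam, hr, 25, 4110), (Sam, hr, 36, 4190), (Sam, hr, 36, 4650), (Sam, law, 20, 1800), (Sam, law, 21, 4120), (Sam, law, 25, 4110), (Sam, law, 36, 4190), (Sam, law, 36, 4650), (Sam, mkt, 20, 1800), (Sam, mkt, 21, 4120), (Sam, mkt, 25, 4110), (Sam, mkt, 36, 4190), (Sam, mkt, 36, 4650), (Sam, ops, 20, 1800), (Sam, ops, 21, 4120), (Sam, ops, 25, 4110), (Sam, ops, 36, 4190), (Sam, ops, 36, 4650), (Sam, p2, 20, 1800), (Sam, p2, 21, 4120), (Sam, p2, 25, 4110), (Sam, p2, 36, 4190), (Sam, p2, 36, 4650), (Sam, p3, 20, 1800), (Sam, p3, 21, 4120), (Sam, p3, 25, 4110), (Sam, p3, 36, 4190), (Sam, p3, 36, 4650), (Sam, rd, 20, 1800), (Sam, rd, 21, 4120), (Sam, rd, 25, 4110), (Sam, rd, 36, 4190), (Sam, rd, 36, 4650), (Sam, x3, 20, 1800), (Sam, x3, 21, 4120), (Sam, x3, 25, 4110), (Sam, x3, 36, 4190), (Sam, x3, 36, 4650)}
π[dept]: project onto (dept) (32 duplicate(s) eliminated) → {hr, law, mkt, ops, p2, p3, rd, x3}
Apply σ_{dept != p2}; surviving tuples: {hr, law, mkt, ops, p3, rd, x3}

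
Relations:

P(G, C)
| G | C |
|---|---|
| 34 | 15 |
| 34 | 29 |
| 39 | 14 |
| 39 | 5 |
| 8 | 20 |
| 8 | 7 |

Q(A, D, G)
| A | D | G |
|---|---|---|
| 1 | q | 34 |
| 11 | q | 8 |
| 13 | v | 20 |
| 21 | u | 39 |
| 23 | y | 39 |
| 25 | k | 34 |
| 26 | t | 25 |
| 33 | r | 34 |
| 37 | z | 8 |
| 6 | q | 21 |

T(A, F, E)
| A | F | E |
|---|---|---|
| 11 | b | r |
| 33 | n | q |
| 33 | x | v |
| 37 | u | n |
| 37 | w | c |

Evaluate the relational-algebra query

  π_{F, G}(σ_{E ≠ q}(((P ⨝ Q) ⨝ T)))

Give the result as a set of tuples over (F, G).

{(b, 8), (u, 8), (w, 8), (x, 34)}

Natural join on G: {(34, 15, 1, q), (34, 15, 25, k), (34, 15, 33, r), (34, 29, 1, q), (34, 29, 25, k), (34, 29, 33, r), (39, 14, 21, u), (39, 14, 23, y), (39, 5, 21, u), (39, 5, 23, y), (8, 20, 11, q), (8, 20, 37, z), (8, 7, 11, q), (8, 7, 37, z)}
Natural join on A: {(34, 15, 33, r, n, q), (34, 15, 33, r, x, v), (34, 29, 33, r, n, q), (34, 29, 33, r, x, v), (8, 20, 11, q, b, r), (8, 20, 37, z, u, n), (8, 20, 37, z, w, c), (8, 7, 11, q, b, r), (8, 7, 37, z, u, n), (8, 7, 37, z, w, c)}
σ[E ≠ q]: keep tuples satisfying E ≠ q → {(34, 15, 33, r, x, v), (34, 29, 33, r, x, v), (8, 20, 11, q, b, r), (8, 20, 37, z, u, n), (8, 20, 37, z, w, c), (8, 7, 11, q, b, r), (8, 7, 37, z, u, n), (8, 7, 37, z, w, c)}
Keep only column(s) F, G (4 duplicate(s) eliminated): {(b, 8), (u, 8), (w, 8), (x, 34)}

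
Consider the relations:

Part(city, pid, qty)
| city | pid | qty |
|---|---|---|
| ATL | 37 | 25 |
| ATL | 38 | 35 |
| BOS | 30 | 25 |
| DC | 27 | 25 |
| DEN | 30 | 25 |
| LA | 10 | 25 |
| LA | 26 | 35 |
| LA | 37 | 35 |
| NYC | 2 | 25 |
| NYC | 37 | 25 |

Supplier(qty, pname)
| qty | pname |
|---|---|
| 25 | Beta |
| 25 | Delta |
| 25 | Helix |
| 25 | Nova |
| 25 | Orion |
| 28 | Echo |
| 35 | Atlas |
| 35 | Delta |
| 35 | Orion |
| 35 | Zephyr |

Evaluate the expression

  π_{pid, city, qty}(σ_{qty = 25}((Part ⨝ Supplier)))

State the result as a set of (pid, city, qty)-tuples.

{(10, LA, 25), (2, NYC, 25), (27, DC, 25), (30, BOS, 25), (30, DEN, 25), (37, ATL, 25), (37, NYC, 25)}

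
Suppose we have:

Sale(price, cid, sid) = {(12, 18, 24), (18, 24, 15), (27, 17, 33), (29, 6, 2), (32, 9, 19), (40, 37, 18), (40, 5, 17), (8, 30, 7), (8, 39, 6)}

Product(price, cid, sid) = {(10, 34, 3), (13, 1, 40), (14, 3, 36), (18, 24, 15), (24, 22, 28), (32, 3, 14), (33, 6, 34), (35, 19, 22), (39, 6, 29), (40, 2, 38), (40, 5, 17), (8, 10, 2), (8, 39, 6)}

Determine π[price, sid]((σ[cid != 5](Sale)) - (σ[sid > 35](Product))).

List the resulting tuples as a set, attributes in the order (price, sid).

Filtering on cid != 5 leaves {(12, 18, 24), (18, 24, 15), (27, 17, 33), (29, 6, 2), (32, 9, 19), (40, 37, 18), (8, 30, 7), (8, 39, 6)}.
Filtering on sid > 35 leaves {(13, 1, 40), (14, 3, 36), (40, 2, 38)}.
Taking the difference: {(12, 18, 24), (18, 24, 15), (27, 17, 33), (29, 6, 2), (32, 9, 19), (40, 37, 18), (8, 30, 7), (8, 39, 6)}
π_{price, sid} gives {(12, 24), (18, 15), (27, 33), (29, 2), (32, 19), (40, 18), (8, 6), (8, 7)}.

{(12, 24), (18, 15), (27, 33), (29, 2), (32, 19), (40, 18), (8, 6), (8, 7)}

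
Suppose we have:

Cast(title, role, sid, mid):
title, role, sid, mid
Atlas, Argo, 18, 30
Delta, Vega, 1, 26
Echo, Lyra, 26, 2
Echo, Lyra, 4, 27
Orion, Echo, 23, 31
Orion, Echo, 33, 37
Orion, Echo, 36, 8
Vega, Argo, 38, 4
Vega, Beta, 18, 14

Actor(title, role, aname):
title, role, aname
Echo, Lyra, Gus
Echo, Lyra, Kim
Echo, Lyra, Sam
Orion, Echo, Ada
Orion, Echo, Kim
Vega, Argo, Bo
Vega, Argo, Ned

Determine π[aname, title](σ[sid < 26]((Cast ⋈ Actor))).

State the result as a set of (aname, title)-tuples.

{(Ada, Orion), (Gus, Echo), (Kim, Echo), (Kim, Orion), (Sam, Echo)}

Cast ⋈ Actor (natural join on title, role): {(Echo, Lyra, 26, 2, Gus), (Echo, Lyra, 26, 2, Kim), (Echo, Lyra, 26, 2, Sam), (Echo, Lyra, 4, 27, Gus), (Echo, Lyra, 4, 27, Kim), (Echo, Lyra, 4, 27, Sam), (Orion, Echo, 23, 31, Ada), (Orion, Echo, 23, 31, Kim), (Orion, Echo, 33, 37, Ada), (Orion, Echo, 33, 37, Kim), (Orion, Echo, 36, 8, Ada), (Orion, Echo, 36, 8, Kim), (Vega, Argo, 38, 4, Bo), (Vega, Argo, 38, 4, Ned)}
Apply σ_{sid < 26}; surviving tuples: {(Echo, Lyra, 4, 27, Gus), (Echo, Lyra, 4, 27, Kim), (Echo, Lyra, 4, 27, Sam), (Orion, Echo, 23, 31, Ada), (Orion, Echo, 23, 31, Kim)}
π_{aname, title} gives {(Ada, Orion), (Gus, Echo), (Kim, Echo), (Kim, Orion), (Sam, Echo)}.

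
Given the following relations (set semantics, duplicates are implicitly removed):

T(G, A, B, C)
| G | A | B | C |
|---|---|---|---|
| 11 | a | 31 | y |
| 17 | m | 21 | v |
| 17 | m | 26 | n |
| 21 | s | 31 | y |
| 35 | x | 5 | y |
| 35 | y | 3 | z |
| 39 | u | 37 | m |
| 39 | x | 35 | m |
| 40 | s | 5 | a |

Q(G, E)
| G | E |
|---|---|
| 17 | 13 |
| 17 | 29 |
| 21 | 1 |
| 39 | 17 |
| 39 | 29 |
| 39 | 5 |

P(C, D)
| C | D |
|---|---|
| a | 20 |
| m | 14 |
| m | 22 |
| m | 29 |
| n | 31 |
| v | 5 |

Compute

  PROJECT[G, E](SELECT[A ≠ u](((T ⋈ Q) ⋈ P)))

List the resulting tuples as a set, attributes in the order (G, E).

{(17, 13), (17, 29), (39, 17), (39, 29), (39, 5)}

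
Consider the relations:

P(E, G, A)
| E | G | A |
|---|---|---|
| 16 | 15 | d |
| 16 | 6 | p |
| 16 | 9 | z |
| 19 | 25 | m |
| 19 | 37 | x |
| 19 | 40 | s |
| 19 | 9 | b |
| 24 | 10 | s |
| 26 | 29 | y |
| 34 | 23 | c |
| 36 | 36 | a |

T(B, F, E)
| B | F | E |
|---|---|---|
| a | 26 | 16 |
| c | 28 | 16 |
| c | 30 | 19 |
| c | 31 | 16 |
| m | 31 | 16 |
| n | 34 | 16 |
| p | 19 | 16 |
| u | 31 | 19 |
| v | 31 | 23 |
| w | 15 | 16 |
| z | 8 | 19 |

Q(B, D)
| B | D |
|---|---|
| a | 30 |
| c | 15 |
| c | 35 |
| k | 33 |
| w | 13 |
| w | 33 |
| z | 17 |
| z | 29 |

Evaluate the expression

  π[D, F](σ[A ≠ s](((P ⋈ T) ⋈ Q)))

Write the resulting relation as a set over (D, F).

Joining P and T on E yields {(16, 15, d, a, 26), (16, 15, d, c, 28), (16, 15, d, c, 31), (16, 15, d, m, 31), (16, 15, d, n, 34), (16, 15, d, p, 19), (16, 15, d, w, 15), (16, 6, p, a, 26), (16, 6, p, c, 28), (16, 6, p, c, 31), (16, 6, p, m, 31), (16, 6, p, n, 34), (16, 6, p, p, 19), (16, 6, p, w, 15), (16, 9, z, a, 26), (16, 9, z, c, 28), (16, 9, z, c, 31), (16, 9, z, m, 31), (16, 9, z, n, 34), (16, 9, z, p, 19), (16, 9, z, w, 15), (19, 25, m, c, 30), (19, 25, m, u, 31), (19, 25, m, z, 8), (19, 37, x, c, 30), (19, 37, x, u, 31), (19, 37, x, z, 8), (19, 40, s, c, 30), (19, 40, s, u, 31), (19, 40, s, z, 8), (19, 9, b, c, 30), (19, 9, b, u, 31), (19, 9, b, z, 8)}.
Joining (P ⋈ T) and Q on B yields {(16, 15, d, a, 26, 30), (16, 15, d, c, 28, 15), (16, 15, d, c, 28, 35), (16, 15, d, c, 31, 15), (16, 15, d, c, 31, 35), (16, 15, d, w, 15, 13), (16, 15, d, w, 15, 33), (16, 6, p, a, 26, 30), (16, 6, p, c, 28, 15), (16, 6, p, c, 28, 35), (16, 6, p, c, 31, 15), (16, 6, p, c, 31, 35), (16, 6, p, w, 15, 13), (16, 6, p, w, 15, 33), (16, 9, z, a, 26, 30), (16, 9, z, c, 28, 15), (16, 9, z, c, 28, 35), (16, 9, z, c, 31, 15), (16, 9, z, c, 31, 35), (16, 9, z, w, 15, 13), (16, 9, z, w, 15, 33), (19, 25, m, c, 30, 15), (19, 25, m, c, 30, 35), (19, 25, m, z, 8, 17), (19, 25, m, z, 8, 29), (19, 37, x, c, 30, 15), (19, 37, x, c, 30, 35), (19, 37, x, z, 8, 17), (19, 37, x, z, 8, 29), (19, 40, s, c, 30, 15), (19, 40, s, c, 30, 35), (19, 40, s, z, 8, 17), (19, 40, s, z, 8, 29), (19, 9, b, c, 30, 15), (19, 9, b, c, 30, 35), (19, 9, b, z, 8, 17), (19, 9, b, z, 8, 29)}.
Filtering on A ≠ s leaves {(16, 15, d, a, 26, 30), (16, 15, d, c, 28, 15), (16, 15, d, c, 28, 35), (16, 15, d, c, 31, 15), (16, 15, d, c, 31, 35), (16, 15, d, w, 15, 13), (16, 15, d, w, 15, 33), (16, 6, p, a, 26, 30), (16, 6, p, c, 28, 15), (16, 6, p, c, 28, 35), (16, 6, p, c, 31, 15), (16, 6, p, c, 31, 35), (16, 6, p, w, 15, 13), (16, 6, p, w, 15, 33), (16, 9, z, a, 26, 30), (16, 9, z, c, 28, 15), (16, 9, z, c, 28, 35), (16, 9, z, c, 31, 15), (16, 9, z, c, 31, 35), (16, 9, z, w, 15, 13), (16, 9, z, w, 15, 33), (19, 25, m, c, 30, 15), (19, 25, m, c, 30, 35), (19, 25, m, z, 8, 17), (19, 25, m, z, 8, 29), (19, 37, x, c, 30, 15), (19, 37, x, c, 30, 35), (19, 37, x, z, 8, 17), (19, 37, x, z, 8, 29), (19, 9, b, c, 30, 15), (19, 9, b, c, 30, 35), (19, 9, b, z, 8, 17), (19, 9, b, z, 8, 29)}.
Projecting to D, F (22 duplicate(s) eliminated): {(13, 15), (15, 28), (15, 30), (15, 31), (17, 8), (29, 8), (30, 26), (33, 15), (35, 28), (35, 30), (35, 31)}

{(13, 15), (15, 28), (15, 30), (15, 31), (17, 8), (29, 8), (30, 26), (33, 15), (35, 28), (35, 30), (35, 31)}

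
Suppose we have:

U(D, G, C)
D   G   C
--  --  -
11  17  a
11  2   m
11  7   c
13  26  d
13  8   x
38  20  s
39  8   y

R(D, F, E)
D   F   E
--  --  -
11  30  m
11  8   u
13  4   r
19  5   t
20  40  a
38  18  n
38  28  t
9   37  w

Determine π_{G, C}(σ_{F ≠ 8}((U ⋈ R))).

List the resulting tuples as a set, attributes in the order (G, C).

{(17, a), (2, m), (20, s), (26, d), (7, c), (8, x)}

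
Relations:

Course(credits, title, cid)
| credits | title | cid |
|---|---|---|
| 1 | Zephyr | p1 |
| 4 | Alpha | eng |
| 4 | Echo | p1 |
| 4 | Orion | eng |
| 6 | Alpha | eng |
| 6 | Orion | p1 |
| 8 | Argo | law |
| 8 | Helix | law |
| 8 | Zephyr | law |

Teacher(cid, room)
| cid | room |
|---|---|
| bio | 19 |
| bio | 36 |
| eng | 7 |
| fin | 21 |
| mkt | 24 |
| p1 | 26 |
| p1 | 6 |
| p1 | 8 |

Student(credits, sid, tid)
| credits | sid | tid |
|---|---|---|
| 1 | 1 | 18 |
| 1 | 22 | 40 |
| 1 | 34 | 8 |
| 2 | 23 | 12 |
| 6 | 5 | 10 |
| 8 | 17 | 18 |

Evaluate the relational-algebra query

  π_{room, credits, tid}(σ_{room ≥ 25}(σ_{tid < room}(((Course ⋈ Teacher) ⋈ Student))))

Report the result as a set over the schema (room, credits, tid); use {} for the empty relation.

{(26, 1, 18), (26, 1, 8), (26, 6, 10)}

Course ⋈ Teacher (natural join on cid): {(1, Zephyr, p1, 26), (1, Zephyr, p1, 6), (1, Zephyr, p1, 8), (4, Alpha, eng, 7), (4, Echo, p1, 26), (4, Echo, p1, 6), (4, Echo, p1, 8), (4, Orion, eng, 7), (6, Alpha, eng, 7), (6, Orion, p1, 26), (6, Orion, p1, 6), (6, Orion, p1, 8)}
(Course ⋈ Teacher) ⋈ Student (natural join on credits): {(1, Zephyr, p1, 26, 1, 18), (1, Zephyr, p1, 26, 22, 40), (1, Zephyr, p1, 26, 34, 8), (1, Zephyr, p1, 6, 1, 18), (1, Zephyr, p1, 6, 22, 40), (1, Zephyr, p1, 6, 34, 8), (1, Zephyr, p1, 8, 1, 18), (1, Zephyr, p1, 8, 22, 40), (1, Zephyr, p1, 8, 34, 8), (6, Alpha, eng, 7, 5, 10), (6, Orion, p1, 26, 5, 10), (6, Orion, p1, 6, 5, 10), (6, Orion, p1, 8, 5, 10)}
Apply σ_{tid < room}; surviving tuples: {(1, Zephyr, p1, 26, 1, 18), (1, Zephyr, p1, 26, 34, 8), (6, Orion, p1, 26, 5, 10)}
Apply σ_{room ≥ 25}; surviving tuples: {(1, Zephyr, p1, 26, 1, 18), (1, Zephyr, p1, 26, 34, 8), (6, Orion, p1, 26, 5, 10)}
Projecting to room, credits, tid: {(26, 1, 18), (26, 1, 8), (26, 6, 10)}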